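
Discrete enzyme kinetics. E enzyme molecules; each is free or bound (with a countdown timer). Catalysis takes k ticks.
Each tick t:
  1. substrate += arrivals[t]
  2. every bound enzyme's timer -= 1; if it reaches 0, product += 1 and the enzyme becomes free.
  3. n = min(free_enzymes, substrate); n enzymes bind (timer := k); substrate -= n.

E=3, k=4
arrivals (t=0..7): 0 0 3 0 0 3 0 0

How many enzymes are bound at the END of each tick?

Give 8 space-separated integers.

Answer: 0 0 3 3 3 3 3 3

Derivation:
t=0: arr=0 -> substrate=0 bound=0 product=0
t=1: arr=0 -> substrate=0 bound=0 product=0
t=2: arr=3 -> substrate=0 bound=3 product=0
t=3: arr=0 -> substrate=0 bound=3 product=0
t=4: arr=0 -> substrate=0 bound=3 product=0
t=5: arr=3 -> substrate=3 bound=3 product=0
t=6: arr=0 -> substrate=0 bound=3 product=3
t=7: arr=0 -> substrate=0 bound=3 product=3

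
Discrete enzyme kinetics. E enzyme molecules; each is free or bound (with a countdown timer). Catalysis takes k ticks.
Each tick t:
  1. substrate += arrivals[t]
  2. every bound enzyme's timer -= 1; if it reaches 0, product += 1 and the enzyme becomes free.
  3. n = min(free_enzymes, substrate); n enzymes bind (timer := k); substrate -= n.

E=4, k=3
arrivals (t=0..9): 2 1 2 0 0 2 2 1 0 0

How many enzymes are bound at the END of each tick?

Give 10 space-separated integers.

Answer: 2 3 4 3 2 3 4 4 3 1

Derivation:
t=0: arr=2 -> substrate=0 bound=2 product=0
t=1: arr=1 -> substrate=0 bound=3 product=0
t=2: arr=2 -> substrate=1 bound=4 product=0
t=3: arr=0 -> substrate=0 bound=3 product=2
t=4: arr=0 -> substrate=0 bound=2 product=3
t=5: arr=2 -> substrate=0 bound=3 product=4
t=6: arr=2 -> substrate=0 bound=4 product=5
t=7: arr=1 -> substrate=1 bound=4 product=5
t=8: arr=0 -> substrate=0 bound=3 product=7
t=9: arr=0 -> substrate=0 bound=1 product=9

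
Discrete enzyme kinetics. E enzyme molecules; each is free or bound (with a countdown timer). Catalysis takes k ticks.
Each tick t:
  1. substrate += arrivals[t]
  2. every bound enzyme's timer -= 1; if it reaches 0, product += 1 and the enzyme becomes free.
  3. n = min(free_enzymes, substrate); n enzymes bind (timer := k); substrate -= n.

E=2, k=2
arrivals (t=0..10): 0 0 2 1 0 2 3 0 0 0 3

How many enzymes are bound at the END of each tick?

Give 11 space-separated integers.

Answer: 0 0 2 2 1 2 2 2 2 2 2

Derivation:
t=0: arr=0 -> substrate=0 bound=0 product=0
t=1: arr=0 -> substrate=0 bound=0 product=0
t=2: arr=2 -> substrate=0 bound=2 product=0
t=3: arr=1 -> substrate=1 bound=2 product=0
t=4: arr=0 -> substrate=0 bound=1 product=2
t=5: arr=2 -> substrate=1 bound=2 product=2
t=6: arr=3 -> substrate=3 bound=2 product=3
t=7: arr=0 -> substrate=2 bound=2 product=4
t=8: arr=0 -> substrate=1 bound=2 product=5
t=9: arr=0 -> substrate=0 bound=2 product=6
t=10: arr=3 -> substrate=2 bound=2 product=7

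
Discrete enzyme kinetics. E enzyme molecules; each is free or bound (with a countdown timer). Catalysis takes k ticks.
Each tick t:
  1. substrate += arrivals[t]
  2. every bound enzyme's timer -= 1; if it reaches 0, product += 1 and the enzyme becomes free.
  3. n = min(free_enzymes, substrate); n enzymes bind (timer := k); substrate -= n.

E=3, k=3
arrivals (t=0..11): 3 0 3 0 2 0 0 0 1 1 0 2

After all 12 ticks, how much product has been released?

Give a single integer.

t=0: arr=3 -> substrate=0 bound=3 product=0
t=1: arr=0 -> substrate=0 bound=3 product=0
t=2: arr=3 -> substrate=3 bound=3 product=0
t=3: arr=0 -> substrate=0 bound=3 product=3
t=4: arr=2 -> substrate=2 bound=3 product=3
t=5: arr=0 -> substrate=2 bound=3 product=3
t=6: arr=0 -> substrate=0 bound=2 product=6
t=7: arr=0 -> substrate=0 bound=2 product=6
t=8: arr=1 -> substrate=0 bound=3 product=6
t=9: arr=1 -> substrate=0 bound=2 product=8
t=10: arr=0 -> substrate=0 bound=2 product=8
t=11: arr=2 -> substrate=0 bound=3 product=9

Answer: 9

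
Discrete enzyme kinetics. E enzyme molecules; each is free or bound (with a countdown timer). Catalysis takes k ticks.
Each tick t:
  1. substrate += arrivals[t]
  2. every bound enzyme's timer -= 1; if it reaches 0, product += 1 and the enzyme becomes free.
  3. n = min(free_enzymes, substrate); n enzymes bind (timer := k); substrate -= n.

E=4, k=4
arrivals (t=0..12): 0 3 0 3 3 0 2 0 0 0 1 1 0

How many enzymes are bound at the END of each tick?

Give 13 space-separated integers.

t=0: arr=0 -> substrate=0 bound=0 product=0
t=1: arr=3 -> substrate=0 bound=3 product=0
t=2: arr=0 -> substrate=0 bound=3 product=0
t=3: arr=3 -> substrate=2 bound=4 product=0
t=4: arr=3 -> substrate=5 bound=4 product=0
t=5: arr=0 -> substrate=2 bound=4 product=3
t=6: arr=2 -> substrate=4 bound=4 product=3
t=7: arr=0 -> substrate=3 bound=4 product=4
t=8: arr=0 -> substrate=3 bound=4 product=4
t=9: arr=0 -> substrate=0 bound=4 product=7
t=10: arr=1 -> substrate=1 bound=4 product=7
t=11: arr=1 -> substrate=1 bound=4 product=8
t=12: arr=0 -> substrate=1 bound=4 product=8

Answer: 0 3 3 4 4 4 4 4 4 4 4 4 4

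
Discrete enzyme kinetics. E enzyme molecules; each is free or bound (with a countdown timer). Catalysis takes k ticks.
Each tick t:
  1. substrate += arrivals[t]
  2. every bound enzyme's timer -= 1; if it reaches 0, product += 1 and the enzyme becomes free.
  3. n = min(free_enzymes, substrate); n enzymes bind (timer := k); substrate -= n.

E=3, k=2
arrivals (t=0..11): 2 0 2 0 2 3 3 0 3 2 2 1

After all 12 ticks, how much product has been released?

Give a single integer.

Answer: 13

Derivation:
t=0: arr=2 -> substrate=0 bound=2 product=0
t=1: arr=0 -> substrate=0 bound=2 product=0
t=2: arr=2 -> substrate=0 bound=2 product=2
t=3: arr=0 -> substrate=0 bound=2 product=2
t=4: arr=2 -> substrate=0 bound=2 product=4
t=5: arr=3 -> substrate=2 bound=3 product=4
t=6: arr=3 -> substrate=3 bound=3 product=6
t=7: arr=0 -> substrate=2 bound=3 product=7
t=8: arr=3 -> substrate=3 bound=3 product=9
t=9: arr=2 -> substrate=4 bound=3 product=10
t=10: arr=2 -> substrate=4 bound=3 product=12
t=11: arr=1 -> substrate=4 bound=3 product=13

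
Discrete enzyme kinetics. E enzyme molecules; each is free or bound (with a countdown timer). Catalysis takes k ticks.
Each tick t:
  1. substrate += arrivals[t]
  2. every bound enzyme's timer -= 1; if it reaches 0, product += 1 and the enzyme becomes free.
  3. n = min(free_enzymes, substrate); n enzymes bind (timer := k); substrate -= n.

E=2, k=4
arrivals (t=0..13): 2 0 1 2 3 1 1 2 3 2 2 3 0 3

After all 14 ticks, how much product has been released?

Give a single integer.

t=0: arr=2 -> substrate=0 bound=2 product=0
t=1: arr=0 -> substrate=0 bound=2 product=0
t=2: arr=1 -> substrate=1 bound=2 product=0
t=3: arr=2 -> substrate=3 bound=2 product=0
t=4: arr=3 -> substrate=4 bound=2 product=2
t=5: arr=1 -> substrate=5 bound=2 product=2
t=6: arr=1 -> substrate=6 bound=2 product=2
t=7: arr=2 -> substrate=8 bound=2 product=2
t=8: arr=3 -> substrate=9 bound=2 product=4
t=9: arr=2 -> substrate=11 bound=2 product=4
t=10: arr=2 -> substrate=13 bound=2 product=4
t=11: arr=3 -> substrate=16 bound=2 product=4
t=12: arr=0 -> substrate=14 bound=2 product=6
t=13: arr=3 -> substrate=17 bound=2 product=6

Answer: 6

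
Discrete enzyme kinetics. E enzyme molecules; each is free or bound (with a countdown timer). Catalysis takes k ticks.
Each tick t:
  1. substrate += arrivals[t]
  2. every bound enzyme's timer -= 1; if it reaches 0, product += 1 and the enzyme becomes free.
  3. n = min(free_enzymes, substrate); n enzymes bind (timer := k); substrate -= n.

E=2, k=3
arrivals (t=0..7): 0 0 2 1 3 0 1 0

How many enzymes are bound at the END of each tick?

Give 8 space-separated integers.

t=0: arr=0 -> substrate=0 bound=0 product=0
t=1: arr=0 -> substrate=0 bound=0 product=0
t=2: arr=2 -> substrate=0 bound=2 product=0
t=3: arr=1 -> substrate=1 bound=2 product=0
t=4: arr=3 -> substrate=4 bound=2 product=0
t=5: arr=0 -> substrate=2 bound=2 product=2
t=6: arr=1 -> substrate=3 bound=2 product=2
t=7: arr=0 -> substrate=3 bound=2 product=2

Answer: 0 0 2 2 2 2 2 2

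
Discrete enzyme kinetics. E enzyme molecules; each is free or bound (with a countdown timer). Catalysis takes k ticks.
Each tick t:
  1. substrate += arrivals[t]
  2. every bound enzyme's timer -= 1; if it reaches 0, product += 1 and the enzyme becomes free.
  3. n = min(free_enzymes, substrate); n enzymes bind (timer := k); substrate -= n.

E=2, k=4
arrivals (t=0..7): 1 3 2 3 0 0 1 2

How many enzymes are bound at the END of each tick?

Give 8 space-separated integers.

Answer: 1 2 2 2 2 2 2 2

Derivation:
t=0: arr=1 -> substrate=0 bound=1 product=0
t=1: arr=3 -> substrate=2 bound=2 product=0
t=2: arr=2 -> substrate=4 bound=2 product=0
t=3: arr=3 -> substrate=7 bound=2 product=0
t=4: arr=0 -> substrate=6 bound=2 product=1
t=5: arr=0 -> substrate=5 bound=2 product=2
t=6: arr=1 -> substrate=6 bound=2 product=2
t=7: arr=2 -> substrate=8 bound=2 product=2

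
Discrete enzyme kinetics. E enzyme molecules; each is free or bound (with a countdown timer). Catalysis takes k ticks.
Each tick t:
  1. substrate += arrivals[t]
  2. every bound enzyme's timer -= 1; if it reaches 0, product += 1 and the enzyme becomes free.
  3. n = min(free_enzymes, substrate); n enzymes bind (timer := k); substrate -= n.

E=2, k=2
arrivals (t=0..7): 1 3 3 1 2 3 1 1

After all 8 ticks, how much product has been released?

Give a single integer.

Answer: 6

Derivation:
t=0: arr=1 -> substrate=0 bound=1 product=0
t=1: arr=3 -> substrate=2 bound=2 product=0
t=2: arr=3 -> substrate=4 bound=2 product=1
t=3: arr=1 -> substrate=4 bound=2 product=2
t=4: arr=2 -> substrate=5 bound=2 product=3
t=5: arr=3 -> substrate=7 bound=2 product=4
t=6: arr=1 -> substrate=7 bound=2 product=5
t=7: arr=1 -> substrate=7 bound=2 product=6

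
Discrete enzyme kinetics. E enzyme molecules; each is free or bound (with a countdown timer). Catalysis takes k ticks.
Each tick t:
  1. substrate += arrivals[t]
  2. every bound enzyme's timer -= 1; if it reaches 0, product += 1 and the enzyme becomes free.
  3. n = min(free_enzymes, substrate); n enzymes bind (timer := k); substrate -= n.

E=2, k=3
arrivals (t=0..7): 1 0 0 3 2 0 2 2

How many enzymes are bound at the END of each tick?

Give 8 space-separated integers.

Answer: 1 1 1 2 2 2 2 2

Derivation:
t=0: arr=1 -> substrate=0 bound=1 product=0
t=1: arr=0 -> substrate=0 bound=1 product=0
t=2: arr=0 -> substrate=0 bound=1 product=0
t=3: arr=3 -> substrate=1 bound=2 product=1
t=4: arr=2 -> substrate=3 bound=2 product=1
t=5: arr=0 -> substrate=3 bound=2 product=1
t=6: arr=2 -> substrate=3 bound=2 product=3
t=7: arr=2 -> substrate=5 bound=2 product=3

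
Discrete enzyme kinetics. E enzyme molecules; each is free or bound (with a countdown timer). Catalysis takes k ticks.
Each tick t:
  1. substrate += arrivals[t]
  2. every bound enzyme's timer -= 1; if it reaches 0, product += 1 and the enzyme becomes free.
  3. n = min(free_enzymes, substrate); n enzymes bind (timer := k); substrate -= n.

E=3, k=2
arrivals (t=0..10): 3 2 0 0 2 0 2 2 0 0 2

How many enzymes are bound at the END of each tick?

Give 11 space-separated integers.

Answer: 3 3 2 2 2 2 2 3 2 1 2

Derivation:
t=0: arr=3 -> substrate=0 bound=3 product=0
t=1: arr=2 -> substrate=2 bound=3 product=0
t=2: arr=0 -> substrate=0 bound=2 product=3
t=3: arr=0 -> substrate=0 bound=2 product=3
t=4: arr=2 -> substrate=0 bound=2 product=5
t=5: arr=0 -> substrate=0 bound=2 product=5
t=6: arr=2 -> substrate=0 bound=2 product=7
t=7: arr=2 -> substrate=1 bound=3 product=7
t=8: arr=0 -> substrate=0 bound=2 product=9
t=9: arr=0 -> substrate=0 bound=1 product=10
t=10: arr=2 -> substrate=0 bound=2 product=11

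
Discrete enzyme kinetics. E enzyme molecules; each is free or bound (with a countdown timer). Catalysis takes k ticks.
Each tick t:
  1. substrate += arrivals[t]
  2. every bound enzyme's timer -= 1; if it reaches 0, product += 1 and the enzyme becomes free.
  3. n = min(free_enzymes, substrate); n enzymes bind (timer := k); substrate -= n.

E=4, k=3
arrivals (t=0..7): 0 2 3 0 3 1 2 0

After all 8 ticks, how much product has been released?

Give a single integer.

t=0: arr=0 -> substrate=0 bound=0 product=0
t=1: arr=2 -> substrate=0 bound=2 product=0
t=2: arr=3 -> substrate=1 bound=4 product=0
t=3: arr=0 -> substrate=1 bound=4 product=0
t=4: arr=3 -> substrate=2 bound=4 product=2
t=5: arr=1 -> substrate=1 bound=4 product=4
t=6: arr=2 -> substrate=3 bound=4 product=4
t=7: arr=0 -> substrate=1 bound=4 product=6

Answer: 6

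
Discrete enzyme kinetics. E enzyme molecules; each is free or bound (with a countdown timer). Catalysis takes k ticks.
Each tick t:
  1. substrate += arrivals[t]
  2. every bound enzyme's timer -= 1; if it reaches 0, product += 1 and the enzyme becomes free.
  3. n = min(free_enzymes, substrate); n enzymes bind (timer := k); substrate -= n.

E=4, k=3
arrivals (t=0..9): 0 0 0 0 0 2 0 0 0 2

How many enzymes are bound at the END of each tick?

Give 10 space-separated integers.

t=0: arr=0 -> substrate=0 bound=0 product=0
t=1: arr=0 -> substrate=0 bound=0 product=0
t=2: arr=0 -> substrate=0 bound=0 product=0
t=3: arr=0 -> substrate=0 bound=0 product=0
t=4: arr=0 -> substrate=0 bound=0 product=0
t=5: arr=2 -> substrate=0 bound=2 product=0
t=6: arr=0 -> substrate=0 bound=2 product=0
t=7: arr=0 -> substrate=0 bound=2 product=0
t=8: arr=0 -> substrate=0 bound=0 product=2
t=9: arr=2 -> substrate=0 bound=2 product=2

Answer: 0 0 0 0 0 2 2 2 0 2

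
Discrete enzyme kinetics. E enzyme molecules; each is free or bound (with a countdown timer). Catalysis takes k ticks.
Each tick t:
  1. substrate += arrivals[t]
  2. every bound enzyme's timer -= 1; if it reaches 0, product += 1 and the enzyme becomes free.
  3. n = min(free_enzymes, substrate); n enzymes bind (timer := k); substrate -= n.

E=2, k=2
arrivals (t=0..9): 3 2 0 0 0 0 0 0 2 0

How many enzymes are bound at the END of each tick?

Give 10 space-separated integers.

t=0: arr=3 -> substrate=1 bound=2 product=0
t=1: arr=2 -> substrate=3 bound=2 product=0
t=2: arr=0 -> substrate=1 bound=2 product=2
t=3: arr=0 -> substrate=1 bound=2 product=2
t=4: arr=0 -> substrate=0 bound=1 product=4
t=5: arr=0 -> substrate=0 bound=1 product=4
t=6: arr=0 -> substrate=0 bound=0 product=5
t=7: arr=0 -> substrate=0 bound=0 product=5
t=8: arr=2 -> substrate=0 bound=2 product=5
t=9: arr=0 -> substrate=0 bound=2 product=5

Answer: 2 2 2 2 1 1 0 0 2 2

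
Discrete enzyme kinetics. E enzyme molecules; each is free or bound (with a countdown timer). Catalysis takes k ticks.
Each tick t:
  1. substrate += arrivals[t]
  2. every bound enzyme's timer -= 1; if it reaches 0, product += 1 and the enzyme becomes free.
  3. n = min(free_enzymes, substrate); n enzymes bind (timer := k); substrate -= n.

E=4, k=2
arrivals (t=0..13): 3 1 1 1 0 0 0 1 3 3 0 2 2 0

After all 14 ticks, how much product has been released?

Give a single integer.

Answer: 15

Derivation:
t=0: arr=3 -> substrate=0 bound=3 product=0
t=1: arr=1 -> substrate=0 bound=4 product=0
t=2: arr=1 -> substrate=0 bound=2 product=3
t=3: arr=1 -> substrate=0 bound=2 product=4
t=4: arr=0 -> substrate=0 bound=1 product=5
t=5: arr=0 -> substrate=0 bound=0 product=6
t=6: arr=0 -> substrate=0 bound=0 product=6
t=7: arr=1 -> substrate=0 bound=1 product=6
t=8: arr=3 -> substrate=0 bound=4 product=6
t=9: arr=3 -> substrate=2 bound=4 product=7
t=10: arr=0 -> substrate=0 bound=3 product=10
t=11: arr=2 -> substrate=0 bound=4 product=11
t=12: arr=2 -> substrate=0 bound=4 product=13
t=13: arr=0 -> substrate=0 bound=2 product=15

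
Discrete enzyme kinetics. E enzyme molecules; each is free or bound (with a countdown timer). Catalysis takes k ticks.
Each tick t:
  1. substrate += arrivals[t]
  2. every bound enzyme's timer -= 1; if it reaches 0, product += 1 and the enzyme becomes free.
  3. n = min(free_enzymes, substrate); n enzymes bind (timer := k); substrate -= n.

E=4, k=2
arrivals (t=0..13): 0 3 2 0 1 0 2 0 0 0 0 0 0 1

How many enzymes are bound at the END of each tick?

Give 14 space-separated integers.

t=0: arr=0 -> substrate=0 bound=0 product=0
t=1: arr=3 -> substrate=0 bound=3 product=0
t=2: arr=2 -> substrate=1 bound=4 product=0
t=3: arr=0 -> substrate=0 bound=2 product=3
t=4: arr=1 -> substrate=0 bound=2 product=4
t=5: arr=0 -> substrate=0 bound=1 product=5
t=6: arr=2 -> substrate=0 bound=2 product=6
t=7: arr=0 -> substrate=0 bound=2 product=6
t=8: arr=0 -> substrate=0 bound=0 product=8
t=9: arr=0 -> substrate=0 bound=0 product=8
t=10: arr=0 -> substrate=0 bound=0 product=8
t=11: arr=0 -> substrate=0 bound=0 product=8
t=12: arr=0 -> substrate=0 bound=0 product=8
t=13: arr=1 -> substrate=0 bound=1 product=8

Answer: 0 3 4 2 2 1 2 2 0 0 0 0 0 1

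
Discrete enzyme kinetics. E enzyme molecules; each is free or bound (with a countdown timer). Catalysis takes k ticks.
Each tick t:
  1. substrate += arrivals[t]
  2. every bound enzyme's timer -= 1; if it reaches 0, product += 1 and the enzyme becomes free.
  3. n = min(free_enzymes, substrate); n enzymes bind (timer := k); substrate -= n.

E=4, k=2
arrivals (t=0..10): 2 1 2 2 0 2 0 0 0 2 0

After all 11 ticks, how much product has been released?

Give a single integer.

Answer: 9

Derivation:
t=0: arr=2 -> substrate=0 bound=2 product=0
t=1: arr=1 -> substrate=0 bound=3 product=0
t=2: arr=2 -> substrate=0 bound=3 product=2
t=3: arr=2 -> substrate=0 bound=4 product=3
t=4: arr=0 -> substrate=0 bound=2 product=5
t=5: arr=2 -> substrate=0 bound=2 product=7
t=6: arr=0 -> substrate=0 bound=2 product=7
t=7: arr=0 -> substrate=0 bound=0 product=9
t=8: arr=0 -> substrate=0 bound=0 product=9
t=9: arr=2 -> substrate=0 bound=2 product=9
t=10: arr=0 -> substrate=0 bound=2 product=9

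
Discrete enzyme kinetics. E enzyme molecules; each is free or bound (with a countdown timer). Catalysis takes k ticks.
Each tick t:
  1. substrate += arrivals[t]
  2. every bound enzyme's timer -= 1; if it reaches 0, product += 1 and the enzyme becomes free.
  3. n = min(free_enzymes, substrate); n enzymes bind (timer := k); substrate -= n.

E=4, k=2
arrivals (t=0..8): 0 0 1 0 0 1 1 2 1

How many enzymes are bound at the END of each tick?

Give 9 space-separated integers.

t=0: arr=0 -> substrate=0 bound=0 product=0
t=1: arr=0 -> substrate=0 bound=0 product=0
t=2: arr=1 -> substrate=0 bound=1 product=0
t=3: arr=0 -> substrate=0 bound=1 product=0
t=4: arr=0 -> substrate=0 bound=0 product=1
t=5: arr=1 -> substrate=0 bound=1 product=1
t=6: arr=1 -> substrate=0 bound=2 product=1
t=7: arr=2 -> substrate=0 bound=3 product=2
t=8: arr=1 -> substrate=0 bound=3 product=3

Answer: 0 0 1 1 0 1 2 3 3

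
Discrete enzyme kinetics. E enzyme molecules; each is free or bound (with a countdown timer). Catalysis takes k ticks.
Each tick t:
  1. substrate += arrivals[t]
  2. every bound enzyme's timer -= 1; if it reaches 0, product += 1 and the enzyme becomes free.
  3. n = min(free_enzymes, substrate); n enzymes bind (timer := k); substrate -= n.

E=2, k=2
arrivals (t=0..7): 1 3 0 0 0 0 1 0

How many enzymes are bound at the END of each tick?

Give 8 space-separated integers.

Answer: 1 2 2 2 1 0 1 1

Derivation:
t=0: arr=1 -> substrate=0 bound=1 product=0
t=1: arr=3 -> substrate=2 bound=2 product=0
t=2: arr=0 -> substrate=1 bound=2 product=1
t=3: arr=0 -> substrate=0 bound=2 product=2
t=4: arr=0 -> substrate=0 bound=1 product=3
t=5: arr=0 -> substrate=0 bound=0 product=4
t=6: arr=1 -> substrate=0 bound=1 product=4
t=7: arr=0 -> substrate=0 bound=1 product=4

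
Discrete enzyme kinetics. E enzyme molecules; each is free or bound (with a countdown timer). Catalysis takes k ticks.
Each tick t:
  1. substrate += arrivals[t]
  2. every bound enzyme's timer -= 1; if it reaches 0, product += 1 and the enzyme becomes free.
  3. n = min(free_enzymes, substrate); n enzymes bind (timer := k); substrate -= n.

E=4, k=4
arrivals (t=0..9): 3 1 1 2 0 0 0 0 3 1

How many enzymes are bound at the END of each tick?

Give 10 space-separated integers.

Answer: 3 4 4 4 4 3 3 3 3 4

Derivation:
t=0: arr=3 -> substrate=0 bound=3 product=0
t=1: arr=1 -> substrate=0 bound=4 product=0
t=2: arr=1 -> substrate=1 bound=4 product=0
t=3: arr=2 -> substrate=3 bound=4 product=0
t=4: arr=0 -> substrate=0 bound=4 product=3
t=5: arr=0 -> substrate=0 bound=3 product=4
t=6: arr=0 -> substrate=0 bound=3 product=4
t=7: arr=0 -> substrate=0 bound=3 product=4
t=8: arr=3 -> substrate=0 bound=3 product=7
t=9: arr=1 -> substrate=0 bound=4 product=7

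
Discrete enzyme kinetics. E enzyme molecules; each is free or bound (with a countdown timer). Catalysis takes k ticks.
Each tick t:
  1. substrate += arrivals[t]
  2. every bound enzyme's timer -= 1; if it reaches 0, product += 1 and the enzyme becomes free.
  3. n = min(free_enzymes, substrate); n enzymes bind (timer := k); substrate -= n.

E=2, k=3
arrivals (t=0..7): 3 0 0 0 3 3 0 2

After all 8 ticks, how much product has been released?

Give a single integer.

Answer: 4

Derivation:
t=0: arr=3 -> substrate=1 bound=2 product=0
t=1: arr=0 -> substrate=1 bound=2 product=0
t=2: arr=0 -> substrate=1 bound=2 product=0
t=3: arr=0 -> substrate=0 bound=1 product=2
t=4: arr=3 -> substrate=2 bound=2 product=2
t=5: arr=3 -> substrate=5 bound=2 product=2
t=6: arr=0 -> substrate=4 bound=2 product=3
t=7: arr=2 -> substrate=5 bound=2 product=4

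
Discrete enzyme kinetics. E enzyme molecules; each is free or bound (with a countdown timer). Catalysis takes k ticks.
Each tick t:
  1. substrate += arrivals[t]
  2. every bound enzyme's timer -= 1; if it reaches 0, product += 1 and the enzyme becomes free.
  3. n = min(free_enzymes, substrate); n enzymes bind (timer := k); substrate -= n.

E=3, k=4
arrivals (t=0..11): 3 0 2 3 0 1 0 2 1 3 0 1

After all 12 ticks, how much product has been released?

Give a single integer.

t=0: arr=3 -> substrate=0 bound=3 product=0
t=1: arr=0 -> substrate=0 bound=3 product=0
t=2: arr=2 -> substrate=2 bound=3 product=0
t=3: arr=3 -> substrate=5 bound=3 product=0
t=4: arr=0 -> substrate=2 bound=3 product=3
t=5: arr=1 -> substrate=3 bound=3 product=3
t=6: arr=0 -> substrate=3 bound=3 product=3
t=7: arr=2 -> substrate=5 bound=3 product=3
t=8: arr=1 -> substrate=3 bound=3 product=6
t=9: arr=3 -> substrate=6 bound=3 product=6
t=10: arr=0 -> substrate=6 bound=3 product=6
t=11: arr=1 -> substrate=7 bound=3 product=6

Answer: 6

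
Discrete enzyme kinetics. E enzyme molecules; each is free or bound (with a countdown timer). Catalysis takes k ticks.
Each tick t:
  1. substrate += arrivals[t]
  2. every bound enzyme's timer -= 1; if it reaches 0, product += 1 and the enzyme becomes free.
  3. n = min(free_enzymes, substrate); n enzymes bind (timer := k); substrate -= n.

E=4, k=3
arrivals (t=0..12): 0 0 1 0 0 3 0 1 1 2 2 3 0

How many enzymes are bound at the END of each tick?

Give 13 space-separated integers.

Answer: 0 0 1 1 1 3 3 4 2 4 4 4 4

Derivation:
t=0: arr=0 -> substrate=0 bound=0 product=0
t=1: arr=0 -> substrate=0 bound=0 product=0
t=2: arr=1 -> substrate=0 bound=1 product=0
t=3: arr=0 -> substrate=0 bound=1 product=0
t=4: arr=0 -> substrate=0 bound=1 product=0
t=5: arr=3 -> substrate=0 bound=3 product=1
t=6: arr=0 -> substrate=0 bound=3 product=1
t=7: arr=1 -> substrate=0 bound=4 product=1
t=8: arr=1 -> substrate=0 bound=2 product=4
t=9: arr=2 -> substrate=0 bound=4 product=4
t=10: arr=2 -> substrate=1 bound=4 product=5
t=11: arr=3 -> substrate=3 bound=4 product=6
t=12: arr=0 -> substrate=1 bound=4 product=8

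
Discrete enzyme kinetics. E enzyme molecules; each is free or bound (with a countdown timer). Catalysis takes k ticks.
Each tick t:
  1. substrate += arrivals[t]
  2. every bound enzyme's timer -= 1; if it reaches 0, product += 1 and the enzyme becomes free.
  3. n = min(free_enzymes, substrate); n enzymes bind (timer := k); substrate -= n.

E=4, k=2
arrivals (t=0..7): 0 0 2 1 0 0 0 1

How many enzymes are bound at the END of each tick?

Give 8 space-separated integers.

t=0: arr=0 -> substrate=0 bound=0 product=0
t=1: arr=0 -> substrate=0 bound=0 product=0
t=2: arr=2 -> substrate=0 bound=2 product=0
t=3: arr=1 -> substrate=0 bound=3 product=0
t=4: arr=0 -> substrate=0 bound=1 product=2
t=5: arr=0 -> substrate=0 bound=0 product=3
t=6: arr=0 -> substrate=0 bound=0 product=3
t=7: arr=1 -> substrate=0 bound=1 product=3

Answer: 0 0 2 3 1 0 0 1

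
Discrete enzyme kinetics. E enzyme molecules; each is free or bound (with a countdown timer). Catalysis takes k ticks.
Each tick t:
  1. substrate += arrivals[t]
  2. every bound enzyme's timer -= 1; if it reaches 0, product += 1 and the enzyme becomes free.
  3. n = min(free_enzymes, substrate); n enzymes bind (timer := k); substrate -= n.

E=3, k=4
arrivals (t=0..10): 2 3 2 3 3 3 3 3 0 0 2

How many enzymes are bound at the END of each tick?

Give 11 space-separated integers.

Answer: 2 3 3 3 3 3 3 3 3 3 3

Derivation:
t=0: arr=2 -> substrate=0 bound=2 product=0
t=1: arr=3 -> substrate=2 bound=3 product=0
t=2: arr=2 -> substrate=4 bound=3 product=0
t=3: arr=3 -> substrate=7 bound=3 product=0
t=4: arr=3 -> substrate=8 bound=3 product=2
t=5: arr=3 -> substrate=10 bound=3 product=3
t=6: arr=3 -> substrate=13 bound=3 product=3
t=7: arr=3 -> substrate=16 bound=3 product=3
t=8: arr=0 -> substrate=14 bound=3 product=5
t=9: arr=0 -> substrate=13 bound=3 product=6
t=10: arr=2 -> substrate=15 bound=3 product=6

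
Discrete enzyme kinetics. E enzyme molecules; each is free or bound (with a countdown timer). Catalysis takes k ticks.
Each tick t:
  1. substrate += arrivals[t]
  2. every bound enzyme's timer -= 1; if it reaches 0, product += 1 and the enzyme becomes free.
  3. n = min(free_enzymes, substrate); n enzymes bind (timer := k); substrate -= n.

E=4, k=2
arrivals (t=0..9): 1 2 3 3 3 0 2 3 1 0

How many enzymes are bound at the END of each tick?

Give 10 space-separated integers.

Answer: 1 3 4 4 4 4 4 4 4 3

Derivation:
t=0: arr=1 -> substrate=0 bound=1 product=0
t=1: arr=2 -> substrate=0 bound=3 product=0
t=2: arr=3 -> substrate=1 bound=4 product=1
t=3: arr=3 -> substrate=2 bound=4 product=3
t=4: arr=3 -> substrate=3 bound=4 product=5
t=5: arr=0 -> substrate=1 bound=4 product=7
t=6: arr=2 -> substrate=1 bound=4 product=9
t=7: arr=3 -> substrate=2 bound=4 product=11
t=8: arr=1 -> substrate=1 bound=4 product=13
t=9: arr=0 -> substrate=0 bound=3 product=15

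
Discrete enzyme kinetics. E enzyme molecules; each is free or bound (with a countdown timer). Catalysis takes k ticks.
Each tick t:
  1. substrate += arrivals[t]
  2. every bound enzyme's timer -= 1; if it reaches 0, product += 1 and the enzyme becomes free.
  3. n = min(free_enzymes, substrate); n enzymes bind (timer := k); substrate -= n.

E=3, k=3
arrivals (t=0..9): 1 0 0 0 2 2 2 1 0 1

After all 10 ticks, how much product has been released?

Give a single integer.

Answer: 4

Derivation:
t=0: arr=1 -> substrate=0 bound=1 product=0
t=1: arr=0 -> substrate=0 bound=1 product=0
t=2: arr=0 -> substrate=0 bound=1 product=0
t=3: arr=0 -> substrate=0 bound=0 product=1
t=4: arr=2 -> substrate=0 bound=2 product=1
t=5: arr=2 -> substrate=1 bound=3 product=1
t=6: arr=2 -> substrate=3 bound=3 product=1
t=7: arr=1 -> substrate=2 bound=3 product=3
t=8: arr=0 -> substrate=1 bound=3 product=4
t=9: arr=1 -> substrate=2 bound=3 product=4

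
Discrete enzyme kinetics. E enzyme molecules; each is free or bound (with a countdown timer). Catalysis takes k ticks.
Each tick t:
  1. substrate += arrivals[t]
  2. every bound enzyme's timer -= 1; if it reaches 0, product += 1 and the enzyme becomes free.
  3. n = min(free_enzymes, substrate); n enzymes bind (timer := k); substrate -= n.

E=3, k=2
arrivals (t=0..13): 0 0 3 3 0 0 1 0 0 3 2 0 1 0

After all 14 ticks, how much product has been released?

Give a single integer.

t=0: arr=0 -> substrate=0 bound=0 product=0
t=1: arr=0 -> substrate=0 bound=0 product=0
t=2: arr=3 -> substrate=0 bound=3 product=0
t=3: arr=3 -> substrate=3 bound=3 product=0
t=4: arr=0 -> substrate=0 bound=3 product=3
t=5: arr=0 -> substrate=0 bound=3 product=3
t=6: arr=1 -> substrate=0 bound=1 product=6
t=7: arr=0 -> substrate=0 bound=1 product=6
t=8: arr=0 -> substrate=0 bound=0 product=7
t=9: arr=3 -> substrate=0 bound=3 product=7
t=10: arr=2 -> substrate=2 bound=3 product=7
t=11: arr=0 -> substrate=0 bound=2 product=10
t=12: arr=1 -> substrate=0 bound=3 product=10
t=13: arr=0 -> substrate=0 bound=1 product=12

Answer: 12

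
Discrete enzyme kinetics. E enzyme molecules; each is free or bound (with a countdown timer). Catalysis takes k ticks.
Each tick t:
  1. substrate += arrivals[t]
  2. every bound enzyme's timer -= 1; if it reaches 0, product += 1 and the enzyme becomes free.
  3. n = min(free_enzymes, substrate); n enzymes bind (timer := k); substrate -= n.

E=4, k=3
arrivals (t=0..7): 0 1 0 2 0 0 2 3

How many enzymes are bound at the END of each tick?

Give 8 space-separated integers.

t=0: arr=0 -> substrate=0 bound=0 product=0
t=1: arr=1 -> substrate=0 bound=1 product=0
t=2: arr=0 -> substrate=0 bound=1 product=0
t=3: arr=2 -> substrate=0 bound=3 product=0
t=4: arr=0 -> substrate=0 bound=2 product=1
t=5: arr=0 -> substrate=0 bound=2 product=1
t=6: arr=2 -> substrate=0 bound=2 product=3
t=7: arr=3 -> substrate=1 bound=4 product=3

Answer: 0 1 1 3 2 2 2 4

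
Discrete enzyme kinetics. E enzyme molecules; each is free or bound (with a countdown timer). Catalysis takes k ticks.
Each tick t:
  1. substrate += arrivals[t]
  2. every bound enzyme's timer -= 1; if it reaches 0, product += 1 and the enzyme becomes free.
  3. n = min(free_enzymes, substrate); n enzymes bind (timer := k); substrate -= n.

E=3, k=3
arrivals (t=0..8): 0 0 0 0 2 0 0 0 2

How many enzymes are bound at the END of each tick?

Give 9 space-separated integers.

t=0: arr=0 -> substrate=0 bound=0 product=0
t=1: arr=0 -> substrate=0 bound=0 product=0
t=2: arr=0 -> substrate=0 bound=0 product=0
t=3: arr=0 -> substrate=0 bound=0 product=0
t=4: arr=2 -> substrate=0 bound=2 product=0
t=5: arr=0 -> substrate=0 bound=2 product=0
t=6: arr=0 -> substrate=0 bound=2 product=0
t=7: arr=0 -> substrate=0 bound=0 product=2
t=8: arr=2 -> substrate=0 bound=2 product=2

Answer: 0 0 0 0 2 2 2 0 2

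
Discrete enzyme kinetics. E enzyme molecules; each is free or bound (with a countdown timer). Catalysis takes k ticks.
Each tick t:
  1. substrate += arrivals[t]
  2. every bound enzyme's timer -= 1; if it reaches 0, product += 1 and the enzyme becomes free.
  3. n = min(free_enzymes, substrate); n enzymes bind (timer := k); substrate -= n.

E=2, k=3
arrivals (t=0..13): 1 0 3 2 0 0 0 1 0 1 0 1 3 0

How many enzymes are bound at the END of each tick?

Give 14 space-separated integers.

Answer: 1 1 2 2 2 2 2 2 2 2 2 2 2 2

Derivation:
t=0: arr=1 -> substrate=0 bound=1 product=0
t=1: arr=0 -> substrate=0 bound=1 product=0
t=2: arr=3 -> substrate=2 bound=2 product=0
t=3: arr=2 -> substrate=3 bound=2 product=1
t=4: arr=0 -> substrate=3 bound=2 product=1
t=5: arr=0 -> substrate=2 bound=2 product=2
t=6: arr=0 -> substrate=1 bound=2 product=3
t=7: arr=1 -> substrate=2 bound=2 product=3
t=8: arr=0 -> substrate=1 bound=2 product=4
t=9: arr=1 -> substrate=1 bound=2 product=5
t=10: arr=0 -> substrate=1 bound=2 product=5
t=11: arr=1 -> substrate=1 bound=2 product=6
t=12: arr=3 -> substrate=3 bound=2 product=7
t=13: arr=0 -> substrate=3 bound=2 product=7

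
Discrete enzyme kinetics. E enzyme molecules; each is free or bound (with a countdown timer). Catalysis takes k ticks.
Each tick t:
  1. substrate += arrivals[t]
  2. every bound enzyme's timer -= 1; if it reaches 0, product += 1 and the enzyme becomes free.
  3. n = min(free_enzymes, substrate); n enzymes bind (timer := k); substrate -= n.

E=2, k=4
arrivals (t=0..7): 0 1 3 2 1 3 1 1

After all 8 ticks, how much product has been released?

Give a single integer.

Answer: 2

Derivation:
t=0: arr=0 -> substrate=0 bound=0 product=0
t=1: arr=1 -> substrate=0 bound=1 product=0
t=2: arr=3 -> substrate=2 bound=2 product=0
t=3: arr=2 -> substrate=4 bound=2 product=0
t=4: arr=1 -> substrate=5 bound=2 product=0
t=5: arr=3 -> substrate=7 bound=2 product=1
t=6: arr=1 -> substrate=7 bound=2 product=2
t=7: arr=1 -> substrate=8 bound=2 product=2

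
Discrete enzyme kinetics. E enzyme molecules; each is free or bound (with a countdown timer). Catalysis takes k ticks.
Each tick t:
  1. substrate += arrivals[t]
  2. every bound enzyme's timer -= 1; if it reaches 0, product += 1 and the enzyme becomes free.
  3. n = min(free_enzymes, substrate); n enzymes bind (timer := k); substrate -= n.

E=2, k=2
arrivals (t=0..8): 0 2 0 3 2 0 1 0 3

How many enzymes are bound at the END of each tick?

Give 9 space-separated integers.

Answer: 0 2 2 2 2 2 2 2 2

Derivation:
t=0: arr=0 -> substrate=0 bound=0 product=0
t=1: arr=2 -> substrate=0 bound=2 product=0
t=2: arr=0 -> substrate=0 bound=2 product=0
t=3: arr=3 -> substrate=1 bound=2 product=2
t=4: arr=2 -> substrate=3 bound=2 product=2
t=5: arr=0 -> substrate=1 bound=2 product=4
t=6: arr=1 -> substrate=2 bound=2 product=4
t=7: arr=0 -> substrate=0 bound=2 product=6
t=8: arr=3 -> substrate=3 bound=2 product=6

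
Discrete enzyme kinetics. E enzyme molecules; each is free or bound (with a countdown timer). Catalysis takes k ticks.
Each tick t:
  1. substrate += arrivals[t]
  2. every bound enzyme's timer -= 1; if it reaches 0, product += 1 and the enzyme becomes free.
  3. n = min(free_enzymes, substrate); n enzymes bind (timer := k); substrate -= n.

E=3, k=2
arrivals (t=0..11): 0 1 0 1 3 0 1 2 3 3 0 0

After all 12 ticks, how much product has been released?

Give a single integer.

t=0: arr=0 -> substrate=0 bound=0 product=0
t=1: arr=1 -> substrate=0 bound=1 product=0
t=2: arr=0 -> substrate=0 bound=1 product=0
t=3: arr=1 -> substrate=0 bound=1 product=1
t=4: arr=3 -> substrate=1 bound=3 product=1
t=5: arr=0 -> substrate=0 bound=3 product=2
t=6: arr=1 -> substrate=0 bound=2 product=4
t=7: arr=2 -> substrate=0 bound=3 product=5
t=8: arr=3 -> substrate=2 bound=3 product=6
t=9: arr=3 -> substrate=3 bound=3 product=8
t=10: arr=0 -> substrate=2 bound=3 product=9
t=11: arr=0 -> substrate=0 bound=3 product=11

Answer: 11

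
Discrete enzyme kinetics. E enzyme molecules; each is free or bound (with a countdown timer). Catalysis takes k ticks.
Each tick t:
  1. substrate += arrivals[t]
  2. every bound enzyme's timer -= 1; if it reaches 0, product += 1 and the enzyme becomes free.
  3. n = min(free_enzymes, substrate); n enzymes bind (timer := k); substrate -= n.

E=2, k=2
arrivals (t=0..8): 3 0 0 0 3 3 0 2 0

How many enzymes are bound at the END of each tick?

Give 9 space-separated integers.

t=0: arr=3 -> substrate=1 bound=2 product=0
t=1: arr=0 -> substrate=1 bound=2 product=0
t=2: arr=0 -> substrate=0 bound=1 product=2
t=3: arr=0 -> substrate=0 bound=1 product=2
t=4: arr=3 -> substrate=1 bound=2 product=3
t=5: arr=3 -> substrate=4 bound=2 product=3
t=6: arr=0 -> substrate=2 bound=2 product=5
t=7: arr=2 -> substrate=4 bound=2 product=5
t=8: arr=0 -> substrate=2 bound=2 product=7

Answer: 2 2 1 1 2 2 2 2 2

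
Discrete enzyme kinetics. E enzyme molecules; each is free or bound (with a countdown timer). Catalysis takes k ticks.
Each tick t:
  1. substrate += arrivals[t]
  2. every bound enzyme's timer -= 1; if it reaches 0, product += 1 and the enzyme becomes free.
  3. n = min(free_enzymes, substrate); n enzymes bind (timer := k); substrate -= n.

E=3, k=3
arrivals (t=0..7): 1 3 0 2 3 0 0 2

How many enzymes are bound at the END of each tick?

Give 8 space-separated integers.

Answer: 1 3 3 3 3 3 3 3

Derivation:
t=0: arr=1 -> substrate=0 bound=1 product=0
t=1: arr=3 -> substrate=1 bound=3 product=0
t=2: arr=0 -> substrate=1 bound=3 product=0
t=3: arr=2 -> substrate=2 bound=3 product=1
t=4: arr=3 -> substrate=3 bound=3 product=3
t=5: arr=0 -> substrate=3 bound=3 product=3
t=6: arr=0 -> substrate=2 bound=3 product=4
t=7: arr=2 -> substrate=2 bound=3 product=6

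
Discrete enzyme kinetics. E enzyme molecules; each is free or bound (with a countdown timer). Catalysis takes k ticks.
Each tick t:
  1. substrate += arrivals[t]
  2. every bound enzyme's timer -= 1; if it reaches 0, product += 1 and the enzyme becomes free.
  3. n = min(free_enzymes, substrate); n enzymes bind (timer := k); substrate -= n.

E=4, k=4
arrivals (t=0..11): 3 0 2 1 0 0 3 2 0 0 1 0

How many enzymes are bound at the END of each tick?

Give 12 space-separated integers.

Answer: 3 3 4 4 3 3 4 4 4 4 4 4

Derivation:
t=0: arr=3 -> substrate=0 bound=3 product=0
t=1: arr=0 -> substrate=0 bound=3 product=0
t=2: arr=2 -> substrate=1 bound=4 product=0
t=3: arr=1 -> substrate=2 bound=4 product=0
t=4: arr=0 -> substrate=0 bound=3 product=3
t=5: arr=0 -> substrate=0 bound=3 product=3
t=6: arr=3 -> substrate=1 bound=4 product=4
t=7: arr=2 -> substrate=3 bound=4 product=4
t=8: arr=0 -> substrate=1 bound=4 product=6
t=9: arr=0 -> substrate=1 bound=4 product=6
t=10: arr=1 -> substrate=0 bound=4 product=8
t=11: arr=0 -> substrate=0 bound=4 product=8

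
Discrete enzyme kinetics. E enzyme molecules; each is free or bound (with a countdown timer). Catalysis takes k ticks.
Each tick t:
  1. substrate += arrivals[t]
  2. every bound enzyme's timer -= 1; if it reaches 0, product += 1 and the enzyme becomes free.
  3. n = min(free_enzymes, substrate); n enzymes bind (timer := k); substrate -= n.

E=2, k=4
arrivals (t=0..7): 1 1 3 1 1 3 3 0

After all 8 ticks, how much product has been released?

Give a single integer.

Answer: 2

Derivation:
t=0: arr=1 -> substrate=0 bound=1 product=0
t=1: arr=1 -> substrate=0 bound=2 product=0
t=2: arr=3 -> substrate=3 bound=2 product=0
t=3: arr=1 -> substrate=4 bound=2 product=0
t=4: arr=1 -> substrate=4 bound=2 product=1
t=5: arr=3 -> substrate=6 bound=2 product=2
t=6: arr=3 -> substrate=9 bound=2 product=2
t=7: arr=0 -> substrate=9 bound=2 product=2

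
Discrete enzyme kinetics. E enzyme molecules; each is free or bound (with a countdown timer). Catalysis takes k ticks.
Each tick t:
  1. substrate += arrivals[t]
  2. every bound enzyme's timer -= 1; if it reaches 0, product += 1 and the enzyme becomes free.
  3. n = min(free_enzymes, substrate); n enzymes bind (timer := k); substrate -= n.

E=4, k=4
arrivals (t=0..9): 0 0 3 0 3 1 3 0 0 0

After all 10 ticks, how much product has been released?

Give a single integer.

Answer: 4

Derivation:
t=0: arr=0 -> substrate=0 bound=0 product=0
t=1: arr=0 -> substrate=0 bound=0 product=0
t=2: arr=3 -> substrate=0 bound=3 product=0
t=3: arr=0 -> substrate=0 bound=3 product=0
t=4: arr=3 -> substrate=2 bound=4 product=0
t=5: arr=1 -> substrate=3 bound=4 product=0
t=6: arr=3 -> substrate=3 bound=4 product=3
t=7: arr=0 -> substrate=3 bound=4 product=3
t=8: arr=0 -> substrate=2 bound=4 product=4
t=9: arr=0 -> substrate=2 bound=4 product=4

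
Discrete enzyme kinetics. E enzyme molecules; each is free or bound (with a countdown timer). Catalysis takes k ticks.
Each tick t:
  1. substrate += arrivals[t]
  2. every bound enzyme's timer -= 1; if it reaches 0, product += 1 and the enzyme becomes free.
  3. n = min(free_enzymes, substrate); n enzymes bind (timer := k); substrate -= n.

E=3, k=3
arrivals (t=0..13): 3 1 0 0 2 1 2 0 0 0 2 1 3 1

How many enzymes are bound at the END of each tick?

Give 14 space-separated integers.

t=0: arr=3 -> substrate=0 bound=3 product=0
t=1: arr=1 -> substrate=1 bound=3 product=0
t=2: arr=0 -> substrate=1 bound=3 product=0
t=3: arr=0 -> substrate=0 bound=1 product=3
t=4: arr=2 -> substrate=0 bound=3 product=3
t=5: arr=1 -> substrate=1 bound=3 product=3
t=6: arr=2 -> substrate=2 bound=3 product=4
t=7: arr=0 -> substrate=0 bound=3 product=6
t=8: arr=0 -> substrate=0 bound=3 product=6
t=9: arr=0 -> substrate=0 bound=2 product=7
t=10: arr=2 -> substrate=0 bound=2 product=9
t=11: arr=1 -> substrate=0 bound=3 product=9
t=12: arr=3 -> substrate=3 bound=3 product=9
t=13: arr=1 -> substrate=2 bound=3 product=11

Answer: 3 3 3 1 3 3 3 3 3 2 2 3 3 3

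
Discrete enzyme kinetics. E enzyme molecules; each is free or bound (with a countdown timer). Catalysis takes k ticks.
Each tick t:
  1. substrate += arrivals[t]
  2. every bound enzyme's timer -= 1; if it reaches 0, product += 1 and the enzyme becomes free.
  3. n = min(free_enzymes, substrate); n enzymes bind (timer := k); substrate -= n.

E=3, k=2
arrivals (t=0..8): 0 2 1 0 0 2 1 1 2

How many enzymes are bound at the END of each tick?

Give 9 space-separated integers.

t=0: arr=0 -> substrate=0 bound=0 product=0
t=1: arr=2 -> substrate=0 bound=2 product=0
t=2: arr=1 -> substrate=0 bound=3 product=0
t=3: arr=0 -> substrate=0 bound=1 product=2
t=4: arr=0 -> substrate=0 bound=0 product=3
t=5: arr=2 -> substrate=0 bound=2 product=3
t=6: arr=1 -> substrate=0 bound=3 product=3
t=7: arr=1 -> substrate=0 bound=2 product=5
t=8: arr=2 -> substrate=0 bound=3 product=6

Answer: 0 2 3 1 0 2 3 2 3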